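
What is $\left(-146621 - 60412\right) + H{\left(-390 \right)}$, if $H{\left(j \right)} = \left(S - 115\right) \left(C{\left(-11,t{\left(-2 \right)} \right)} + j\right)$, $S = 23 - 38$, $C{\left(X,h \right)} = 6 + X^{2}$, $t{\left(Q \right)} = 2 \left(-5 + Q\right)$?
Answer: $-172843$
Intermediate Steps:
$t{\left(Q \right)} = -10 + 2 Q$
$S = -15$
$H{\left(j \right)} = -16510 - 130 j$ ($H{\left(j \right)} = \left(-15 - 115\right) \left(\left(6 + \left(-11\right)^{2}\right) + j\right) = - 130 \left(\left(6 + 121\right) + j\right) = - 130 \left(127 + j\right) = -16510 - 130 j$)
$\left(-146621 - 60412\right) + H{\left(-390 \right)} = \left(-146621 - 60412\right) - -34190 = -207033 + \left(-16510 + 50700\right) = -207033 + 34190 = -172843$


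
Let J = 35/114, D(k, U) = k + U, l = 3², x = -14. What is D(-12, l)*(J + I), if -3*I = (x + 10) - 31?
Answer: -1365/38 ≈ -35.921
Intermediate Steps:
l = 9
D(k, U) = U + k
I = 35/3 (I = -((-14 + 10) - 31)/3 = -(-4 - 31)/3 = -⅓*(-35) = 35/3 ≈ 11.667)
J = 35/114 (J = 35*(1/114) = 35/114 ≈ 0.30702)
D(-12, l)*(J + I) = (9 - 12)*(35/114 + 35/3) = -3*455/38 = -1365/38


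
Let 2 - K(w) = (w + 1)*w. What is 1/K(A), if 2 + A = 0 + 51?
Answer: -1/2448 ≈ -0.00040850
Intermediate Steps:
A = 49 (A = -2 + (0 + 51) = -2 + 51 = 49)
K(w) = 2 - w*(1 + w) (K(w) = 2 - (w + 1)*w = 2 - (1 + w)*w = 2 - w*(1 + w))
1/K(A) = 1/(2 - 1*49 - 1*49**2) = 1/(2 - 49 - 1*2401) = 1/(2 - 49 - 2401) = 1/(-2448) = -1/2448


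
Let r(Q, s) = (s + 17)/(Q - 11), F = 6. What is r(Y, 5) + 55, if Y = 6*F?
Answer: 1397/25 ≈ 55.880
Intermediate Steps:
Y = 36 (Y = 6*6 = 36)
r(Q, s) = (17 + s)/(-11 + Q)
r(Y, 5) + 55 = (17 + 5)/(-11 + 36) + 55 = 22/25 + 55 = 1397/25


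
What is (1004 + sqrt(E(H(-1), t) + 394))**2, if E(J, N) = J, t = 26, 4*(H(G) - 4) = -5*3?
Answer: (2008 + sqrt(1577))**2/4 ≈ 1.0483e+6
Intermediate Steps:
H(G) = 1/4 (H(G) = 4 + (-5*3)/4 = 4 + (1/4)*(-15) = 4 - 15/4 = 1/4)
(1004 + sqrt(E(H(-1), t) + 394))**2 = (1004 + sqrt(1/4 + 394))**2 = (1004 + sqrt(1577/4))**2 = (1004 + sqrt(1577)/2)**2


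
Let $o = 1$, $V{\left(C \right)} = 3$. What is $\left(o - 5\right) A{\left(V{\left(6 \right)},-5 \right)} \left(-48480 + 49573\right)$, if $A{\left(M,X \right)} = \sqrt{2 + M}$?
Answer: $- 4372 \sqrt{5} \approx -9776.1$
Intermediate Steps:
$\left(o - 5\right) A{\left(V{\left(6 \right)},-5 \right)} \left(-48480 + 49573\right) = \left(1 - 5\right) \sqrt{2 + 3} \left(-48480 + 49573\right) = - 4 \sqrt{5} \cdot 1093 = - 4372 \sqrt{5}$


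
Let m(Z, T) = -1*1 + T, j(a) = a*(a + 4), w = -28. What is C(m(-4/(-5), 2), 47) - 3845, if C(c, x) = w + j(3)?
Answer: -3852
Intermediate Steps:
j(a) = a*(4 + a)
m(Z, T) = -1 + T
C(c, x) = -7 (C(c, x) = -28 + 3*(4 + 3) = -28 + 3*7 = -28 + 21 = -7)
C(m(-4/(-5), 2), 47) - 3845 = -7 - 3845 = -3852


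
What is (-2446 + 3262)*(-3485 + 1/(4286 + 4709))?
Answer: -25579620384/8995 ≈ -2.8438e+6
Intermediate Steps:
(-2446 + 3262)*(-3485 + 1/(4286 + 4709)) = 816*(-3485 + 1/8995) = 816*(-31347574/8995) = -25579620384/8995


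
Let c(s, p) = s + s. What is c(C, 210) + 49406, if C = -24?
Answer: 49358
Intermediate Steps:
c(s, p) = 2*s
c(C, 210) + 49406 = 2*(-24) + 49406 = -48 + 49406 = 49358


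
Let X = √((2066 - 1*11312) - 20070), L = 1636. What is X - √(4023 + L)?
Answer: -√5659 + 2*I*√7329 ≈ -75.226 + 171.22*I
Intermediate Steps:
X = 2*I*√7329 (X = √((2066 - 11312) - 20070) = √(-9246 - 20070) = √(-29316) = 2*I*√7329 ≈ 171.22*I)
X - √(4023 + L) = 2*I*√7329 - √(4023 + 1636) = 2*I*√7329 - √5659 = -√5659 + 2*I*√7329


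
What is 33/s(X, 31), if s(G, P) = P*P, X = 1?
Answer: 33/961 ≈ 0.034339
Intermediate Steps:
s(G, P) = P**2
33/s(X, 31) = 33/(31**2) = 33/961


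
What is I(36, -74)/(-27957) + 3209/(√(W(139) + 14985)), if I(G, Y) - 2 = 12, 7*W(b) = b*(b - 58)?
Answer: -14/27957 + 3209*√10038/12906 ≈ 24.911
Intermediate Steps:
W(b) = b*(-58 + b)/7 (W(b) = (b*(b - 58))/7 = (b*(-58 + b))/7 = b*(-58 + b)/7)
I(G, Y) = 14 (I(G, Y) = 2 + 12 = 14)
I(36, -74)/(-27957) + 3209/(√(W(139) + 14985)) = 14/(-27957) + 3209/(√((⅐)*139*(-58 + 139) + 14985)) = 14*(-1/27957) + 3209/(√((⅐)*139*81 + 14985)) = -14/27957 + 3209/(√(11259/7 + 14985)) = -14/27957 + 3209/(√(116154/7)) = -14/27957 + 3209/((9*√10038/7)) = -14/27957 + 3209*(√10038/12906) = -14/27957 + 3209*√10038/12906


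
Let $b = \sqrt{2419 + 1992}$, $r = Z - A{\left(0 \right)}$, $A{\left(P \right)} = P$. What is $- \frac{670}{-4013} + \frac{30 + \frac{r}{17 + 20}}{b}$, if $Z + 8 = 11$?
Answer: $\frac{670}{4013} + \frac{1113 \sqrt{4411}}{163207} \approx 0.61988$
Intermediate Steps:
$Z = 3$ ($Z = -8 + 11 = 3$)
$r = 3$ ($r = 3 - 0 = 3 + 0 = 3$)
$b = \sqrt{4411} \approx 66.415$
$- \frac{670}{-4013} + \frac{30 + \frac{r}{17 + 20}}{b} = - \frac{670}{-4013} + \frac{30 + \frac{3}{17 + 20}}{\sqrt{4411}} = \left(-670\right) \left(- \frac{1}{4013}\right) + \left(30 + \frac{3}{37}\right) \frac{\sqrt{4411}}{4411} = \frac{670}{4013} + \left(30 + 3 \cdot \frac{1}{37}\right) \frac{\sqrt{4411}}{4411} = \frac{670}{4013} + \left(30 + \frac{3}{37}\right) \frac{\sqrt{4411}}{4411} = \frac{670}{4013} + \frac{1113 \frac{\sqrt{4411}}{4411}}{37} = \frac{670}{4013} + \frac{1113 \sqrt{4411}}{163207}$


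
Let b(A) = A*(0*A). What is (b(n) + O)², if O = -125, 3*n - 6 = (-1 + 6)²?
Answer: 15625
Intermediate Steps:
n = 31/3 (n = 2 + (-1 + 6)²/3 = 2 + (⅓)*5² = 2 + (⅓)*25 = 2 + 25/3 = 31/3 ≈ 10.333)
b(A) = 0 (b(A) = A*0 = 0)
(b(n) + O)² = (0 - 125)² = (-125)² = 15625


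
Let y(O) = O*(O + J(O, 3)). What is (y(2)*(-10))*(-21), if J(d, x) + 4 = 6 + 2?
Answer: 2520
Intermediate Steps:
J(d, x) = 4 (J(d, x) = -4 + (6 + 2) = -4 + 8 = 4)
y(O) = O*(4 + O) (y(O) = O*(O + 4) = O*(4 + O))
(y(2)*(-10))*(-21) = ((2*(4 + 2))*(-10))*(-21) = ((2*6)*(-10))*(-21) = (12*(-10))*(-21) = -120*(-21) = 2520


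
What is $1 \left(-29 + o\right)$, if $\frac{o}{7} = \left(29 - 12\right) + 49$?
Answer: $433$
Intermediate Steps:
$o = 462$ ($o = 7 \left(\left(29 - 12\right) + 49\right) = 7 \left(17 + 49\right) = 7 \cdot 66 = 462$)
$1 \left(-29 + o\right) = 1 \left(-29 + 462\right) = 1 \cdot 433 = 433$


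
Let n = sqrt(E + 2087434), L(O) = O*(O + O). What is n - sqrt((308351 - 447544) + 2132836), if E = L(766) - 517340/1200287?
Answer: -sqrt(1993643) + sqrt(4698008027249184494)/1200287 ≈ 393.84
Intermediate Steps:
L(O) = 2*O**2 (L(O) = O*(2*O) = 2*O**2)
E = 1408550680604/1200287 (E = 2*766**2 - 517340/1200287 = 2*586756 - 517340*1/1200287 = 1173512 - 517340/1200287 = 1408550680604/1200287 ≈ 1.1735e+6)
n = sqrt(4698008027249184494)/1200287 (n = sqrt(1408550680604/1200287 + 2087434) = sqrt(3914070574162/1200287) = sqrt(4698008027249184494)/1200287 ≈ 1805.8)
n - sqrt((308351 - 447544) + 2132836) = sqrt(4698008027249184494)/1200287 - sqrt((308351 - 447544) + 2132836) = sqrt(4698008027249184494)/1200287 - sqrt(-139193 + 2132836) = sqrt(4698008027249184494)/1200287 - sqrt(1993643) = -sqrt(1993643) + sqrt(4698008027249184494)/1200287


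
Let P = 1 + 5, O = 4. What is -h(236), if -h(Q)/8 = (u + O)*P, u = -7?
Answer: -144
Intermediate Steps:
P = 6
h(Q) = 144 (h(Q) = -8*(-7 + 4)*6 = -(-24)*6 = -8*(-18) = 144)
-h(236) = -1*144 = -144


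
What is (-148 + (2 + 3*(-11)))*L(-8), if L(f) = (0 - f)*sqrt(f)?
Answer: -2864*I*sqrt(2) ≈ -4050.3*I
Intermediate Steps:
L(f) = -f**(3/2) (L(f) = (-f)*sqrt(f) = -f**(3/2))
(-148 + (2 + 3*(-11)))*L(-8) = (-148 + (2 + 3*(-11)))*(-(-8)**(3/2)) = (-148 + (2 - 33))*(-(-16)*I*sqrt(2)) = (-148 - 31)*(16*I*sqrt(2)) = -2864*I*sqrt(2)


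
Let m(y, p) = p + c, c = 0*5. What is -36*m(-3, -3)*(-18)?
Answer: -1944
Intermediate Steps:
c = 0
m(y, p) = p (m(y, p) = p + 0 = p)
-36*m(-3, -3)*(-18) = -36*(-3)*(-18) = 108*(-18) = -1944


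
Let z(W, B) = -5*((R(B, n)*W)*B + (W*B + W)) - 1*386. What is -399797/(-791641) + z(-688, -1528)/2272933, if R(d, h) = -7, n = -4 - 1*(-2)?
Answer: 25877839992935/1799346953053 ≈ 14.382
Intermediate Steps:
n = -2 (n = -4 + 2 = -2)
z(W, B) = -386 - 5*W + 30*B*W (z(W, B) = -5*((-7*W)*B + (W*B + W)) - 1*386 = -5*(-7*B*W + (B*W + W)) - 386 = -5*(-7*B*W + (W + B*W)) - 386 = -5*(W - 6*B*W) - 386 = (-5*W + 30*B*W) - 386 = -386 - 5*W + 30*B*W)
-399797/(-791641) + z(-688, -1528)/2272933 = -399797/(-791641) + (-386 - 5*(-688) + 30*(-1528)*(-688))/2272933 = -399797*(-1/791641) + (-386 + 3440 + 31537920)*(1/2272933) = 399797/791641 + 31540974*(1/2272933) = 399797/791641 + 31540974/2272933 = 25877839992935/1799346953053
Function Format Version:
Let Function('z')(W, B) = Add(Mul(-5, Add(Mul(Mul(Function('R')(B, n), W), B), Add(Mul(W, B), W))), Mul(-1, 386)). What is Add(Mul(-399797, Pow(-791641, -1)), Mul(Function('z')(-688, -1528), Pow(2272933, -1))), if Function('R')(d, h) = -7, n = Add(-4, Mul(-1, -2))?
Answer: Rational(25877839992935, 1799346953053) ≈ 14.382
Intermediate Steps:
n = -2 (n = Add(-4, 2) = -2)
Function('z')(W, B) = Add(-386, Mul(-5, W), Mul(30, B, W)) (Function('z')(W, B) = Add(Mul(-5, Add(Mul(Mul(-7, W), B), Add(Mul(W, B), W))), Mul(-1, 386)) = Add(Mul(-5, Add(Mul(-7, B, W), Add(Mul(B, W), W))), -386) = Add(Mul(-5, Add(Mul(-7, B, W), Add(W, Mul(B, W)))), -386) = Add(Mul(-5, Add(W, Mul(-6, B, W))), -386) = Add(Add(Mul(-5, W), Mul(30, B, W)), -386) = Add(-386, Mul(-5, W), Mul(30, B, W)))
Add(Mul(-399797, Pow(-791641, -1)), Mul(Function('z')(-688, -1528), Pow(2272933, -1))) = Add(Mul(-399797, Pow(-791641, -1)), Mul(Add(-386, Mul(-5, -688), Mul(30, -1528, -688)), Pow(2272933, -1))) = Add(Mul(-399797, Rational(-1, 791641)), Mul(Add(-386, 3440, 31537920), Rational(1, 2272933))) = Add(Rational(399797, 791641), Mul(31540974, Rational(1, 2272933))) = Add(Rational(399797, 791641), Rational(31540974, 2272933)) = Rational(25877839992935, 1799346953053)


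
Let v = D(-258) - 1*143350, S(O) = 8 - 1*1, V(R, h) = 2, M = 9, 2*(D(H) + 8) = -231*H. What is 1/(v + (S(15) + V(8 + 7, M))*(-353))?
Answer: -1/116736 ≈ -8.5663e-6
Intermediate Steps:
D(H) = -8 - 231*H/2 (D(H) = -8 + (-231*H)/2 = -8 - 231*H/2)
S(O) = 7 (S(O) = 8 - 1 = 7)
v = -113559 (v = (-8 - 231/2*(-258)) - 1*143350 = (-8 + 29799) - 143350 = 29791 - 143350 = -113559)
1/(v + (S(15) + V(8 + 7, M))*(-353)) = 1/(-113559 + (7 + 2)*(-353)) = 1/(-113559 + 9*(-353)) = 1/(-113559 - 3177) = 1/(-116736) = -1/116736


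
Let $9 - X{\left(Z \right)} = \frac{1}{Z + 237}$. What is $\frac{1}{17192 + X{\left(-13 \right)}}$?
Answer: $\frac{224}{3853023} \approx 5.8136 \cdot 10^{-5}$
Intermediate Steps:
$X{\left(Z \right)} = 9 - \frac{1}{237 + Z}$ ($X{\left(Z \right)} = 9 - \frac{1}{Z + 237} = 9 - \frac{1}{237 + Z}$)
$\frac{1}{17192 + X{\left(-13 \right)}} = \frac{1}{17192 + \frac{2132 + 9 \left(-13\right)}{237 - 13}} = \frac{1}{17192 + \frac{2132 - 117}{224}} = \frac{1}{17192 + \frac{1}{224} \cdot 2015} = \frac{1}{17192 + \frac{2015}{224}} = \frac{1}{\frac{3853023}{224}} = \frac{224}{3853023}$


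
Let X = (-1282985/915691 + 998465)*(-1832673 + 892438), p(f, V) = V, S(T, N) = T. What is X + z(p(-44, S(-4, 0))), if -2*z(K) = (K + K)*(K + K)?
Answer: -859641940250364662/915691 ≈ -9.3879e+11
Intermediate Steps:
X = -859641940221062550/915691 (X = (-1282985*1/915691 + 998465)*(-940235) = (-1282985/915691 + 998465)*(-940235) = (914284131330/915691)*(-940235) = -859641940221062550/915691 ≈ -9.3879e+11)
z(K) = -2*K**2 (z(K) = -(K + K)*(K + K)/2 = -2*K*2*K/2 = -2*K**2)
X + z(p(-44, S(-4, 0))) = -859641940221062550/915691 - 2*(-4)**2 = -859641940221062550/915691 - 2*16 = -859641940221062550/915691 - 32 = -859641940250364662/915691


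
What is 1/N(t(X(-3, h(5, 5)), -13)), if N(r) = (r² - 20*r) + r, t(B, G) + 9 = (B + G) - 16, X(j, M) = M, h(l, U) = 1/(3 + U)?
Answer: 64/137865 ≈ 0.00046422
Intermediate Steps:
t(B, G) = -25 + B + G (t(B, G) = -9 + ((B + G) - 16) = -9 + (-16 + B + G) = -25 + B + G)
N(r) = r² - 19*r
1/N(t(X(-3, h(5, 5)), -13)) = 1/((-25 + 1/(3 + 5) - 13)*(-19 + (-25 + 1/(3 + 5) - 13))) = 1/((-25 + 1/8 - 13)*(-19 + (-25 + 1/8 - 13))) = 1/((-25 + ⅛ - 13)*(-19 + (-25 + ⅛ - 13))) = 1/(-303*(-19 - 303/8)/8) = 1/(-303/8*(-455/8)) = 1/(137865/64) = 64/137865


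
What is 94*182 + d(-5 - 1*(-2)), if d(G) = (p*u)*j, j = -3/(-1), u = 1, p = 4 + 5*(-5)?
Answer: 17045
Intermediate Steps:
p = -21 (p = 4 - 25 = -21)
j = 3 (j = -3*(-1) = 3)
d(G) = -63 (d(G) = -21*1*3 = -21*3 = -63)
94*182 + d(-5 - 1*(-2)) = 94*182 - 63 = 17108 - 63 = 17045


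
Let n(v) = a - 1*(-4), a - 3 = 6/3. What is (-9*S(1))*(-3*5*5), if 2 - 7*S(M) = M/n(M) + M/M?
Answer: 600/7 ≈ 85.714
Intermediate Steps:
a = 5 (a = 3 + 6/3 = 3 + 6*(⅓) = 3 + 2 = 5)
n(v) = 9 (n(v) = 5 - 1*(-4) = 5 + 4 = 9)
S(M) = ⅐ - M/63 (S(M) = 2/7 - (M/9 + M/M)/7 = 2/7 - (M*(⅑) + 1)/7 = 2/7 - (M/9 + 1)/7 = 2/7 - (1 + M/9)/7 = 2/7 + (-⅐ - M/63) = ⅐ - M/63)
(-9*S(1))*(-3*5*5) = (-9*(⅐ - 1/63*1))*(-3*5*5) = (-9*(⅐ - 1/63))*(-15*5) = -9*8/63*(-75) = -8/7*(-75) = 600/7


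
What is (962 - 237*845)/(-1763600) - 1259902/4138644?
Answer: -349279750517/1824728139600 ≈ -0.19141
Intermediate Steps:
(962 - 237*845)/(-1763600) - 1259902/4138644 = (962 - 200265)*(-1/1763600) - 1259902*1/4138644 = -199303*(-1/1763600) - 629951/2069322 = 199303/1763600 - 629951/2069322 = -349279750517/1824728139600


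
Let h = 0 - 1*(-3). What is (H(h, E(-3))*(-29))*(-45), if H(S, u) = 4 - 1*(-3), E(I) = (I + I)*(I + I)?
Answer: 9135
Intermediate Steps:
E(I) = 4*I² (E(I) = (2*I)*(2*I) = 4*I²)
h = 3 (h = 0 + 3 = 3)
H(S, u) = 7 (H(S, u) = 4 + 3 = 7)
(H(h, E(-3))*(-29))*(-45) = (7*(-29))*(-45) = -203*(-45) = 9135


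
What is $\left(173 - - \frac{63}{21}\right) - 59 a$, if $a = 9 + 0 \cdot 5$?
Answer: $-355$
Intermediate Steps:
$a = 9$ ($a = 9 + 0 = 9$)
$\left(173 - - \frac{63}{21}\right) - 59 a = \left(173 - - \frac{63}{21}\right) - 531 = \left(173 - \left(-63\right) \frac{1}{21}\right) - 531 = \left(173 - -3\right) - 531 = \left(173 + 3\right) - 531 = 176 - 531 = -355$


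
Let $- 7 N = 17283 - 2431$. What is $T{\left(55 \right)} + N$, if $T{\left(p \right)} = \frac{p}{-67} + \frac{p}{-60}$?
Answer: $- \frac{11950787}{5628} \approx -2123.5$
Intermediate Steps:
$T{\left(p \right)} = - \frac{127 p}{4020}$ ($T{\left(p \right)} = p \left(- \frac{1}{67}\right) + p \left(- \frac{1}{60}\right) = - \frac{p}{67} - \frac{p}{60} = - \frac{127 p}{4020}$)
$N = - \frac{14852}{7}$ ($N = - \frac{17283 - 2431}{7} = \left(- \frac{1}{7}\right) 14852 = - \frac{14852}{7} \approx -2121.7$)
$T{\left(55 \right)} + N = \left(- \frac{127}{4020}\right) 55 - \frac{14852}{7} = - \frac{1397}{804} - \frac{14852}{7} = - \frac{11950787}{5628}$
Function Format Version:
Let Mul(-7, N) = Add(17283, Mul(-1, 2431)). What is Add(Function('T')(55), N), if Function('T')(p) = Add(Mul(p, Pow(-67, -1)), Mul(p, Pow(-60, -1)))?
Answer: Rational(-11950787, 5628) ≈ -2123.5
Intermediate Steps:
Function('T')(p) = Mul(Rational(-127, 4020), p) (Function('T')(p) = Add(Mul(p, Rational(-1, 67)), Mul(p, Rational(-1, 60))) = Add(Mul(Rational(-1, 67), p), Mul(Rational(-1, 60), p)) = Mul(Rational(-127, 4020), p))
N = Rational(-14852, 7) (N = Mul(Rational(-1, 7), Add(17283, Mul(-1, 2431))) = Mul(Rational(-1, 7), Add(17283, -2431)) = Mul(Rational(-1, 7), 14852) = Rational(-14852, 7) ≈ -2121.7)
Add(Function('T')(55), N) = Add(Mul(Rational(-127, 4020), 55), Rational(-14852, 7)) = Add(Rational(-1397, 804), Rational(-14852, 7)) = Rational(-11950787, 5628)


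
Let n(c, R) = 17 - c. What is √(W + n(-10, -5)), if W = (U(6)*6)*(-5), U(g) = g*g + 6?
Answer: 3*I*√137 ≈ 35.114*I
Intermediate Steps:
U(g) = 6 + g² (U(g) = g² + 6 = 6 + g²)
W = -1260 (W = ((6 + 6²)*6)*(-5) = ((6 + 36)*6)*(-5) = (42*6)*(-5) = 252*(-5) = -1260)
√(W + n(-10, -5)) = √(-1260 + (17 - 1*(-10))) = √(-1260 + (17 + 10)) = √(-1260 + 27) = √(-1233) = 3*I*√137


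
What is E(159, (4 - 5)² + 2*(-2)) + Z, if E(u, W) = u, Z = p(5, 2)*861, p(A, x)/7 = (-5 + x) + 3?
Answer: 159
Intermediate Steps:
p(A, x) = -14 + 7*x (p(A, x) = 7*((-5 + x) + 3) = 7*(-2 + x) = -14 + 7*x)
Z = 0 (Z = (-14 + 7*2)*861 = (-14 + 14)*861 = 0*861 = 0)
E(159, (4 - 5)² + 2*(-2)) + Z = 159 + 0 = 159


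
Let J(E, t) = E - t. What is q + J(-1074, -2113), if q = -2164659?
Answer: -2163620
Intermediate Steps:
q + J(-1074, -2113) = -2164659 + (-1074 - 1*(-2113)) = -2164659 + (-1074 + 2113) = -2164659 + 1039 = -2163620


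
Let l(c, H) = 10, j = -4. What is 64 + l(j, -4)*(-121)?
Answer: -1146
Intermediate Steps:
64 + l(j, -4)*(-121) = 64 + 10*(-121) = 64 - 1210 = -1146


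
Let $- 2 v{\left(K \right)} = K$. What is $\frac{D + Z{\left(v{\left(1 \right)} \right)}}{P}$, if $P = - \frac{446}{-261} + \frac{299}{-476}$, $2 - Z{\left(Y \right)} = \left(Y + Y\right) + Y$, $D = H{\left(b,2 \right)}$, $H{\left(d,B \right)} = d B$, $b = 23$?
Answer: $\frac{6149682}{134257} \approx 45.805$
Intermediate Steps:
$v{\left(K \right)} = - \frac{K}{2}$
$H{\left(d,B \right)} = B d$
$D = 46$ ($D = 2 \cdot 23 = 46$)
$Z{\left(Y \right)} = 2 - 3 Y$ ($Z{\left(Y \right)} = 2 - \left(\left(Y + Y\right) + Y\right) = 2 - \left(2 Y + Y\right) = 2 - 3 Y$)
$P = \frac{134257}{124236}$ ($P = \left(-446\right) \left(- \frac{1}{261}\right) + 299 \left(- \frac{1}{476}\right) = \frac{446}{261} - \frac{299}{476} = \frac{134257}{124236} \approx 1.0807$)
$\frac{D + Z{\left(v{\left(1 \right)} \right)}}{P} = \frac{46 + \left(2 - 3 \left(\left(- \frac{1}{2}\right) 1\right)\right)}{\frac{134257}{124236}} = \left(46 + \left(2 - - \frac{3}{2}\right)\right) \frac{124236}{134257} = \left(46 + \left(2 + \frac{3}{2}\right)\right) \frac{124236}{134257} = \left(46 + \frac{7}{2}\right) \frac{124236}{134257} = \frac{99}{2} \cdot \frac{124236}{134257} = \frac{6149682}{134257}$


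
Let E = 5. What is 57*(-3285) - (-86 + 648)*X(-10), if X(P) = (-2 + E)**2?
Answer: -192303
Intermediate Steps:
X(P) = 9 (X(P) = (-2 + 5)**2 = 3**2 = 9)
57*(-3285) - (-86 + 648)*X(-10) = 57*(-3285) - (-86 + 648)*9 = -187245 - 562*9 = -187245 - 1*5058 = -187245 - 5058 = -192303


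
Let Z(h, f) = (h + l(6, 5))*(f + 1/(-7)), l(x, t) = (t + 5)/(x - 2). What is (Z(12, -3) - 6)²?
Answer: 130321/49 ≈ 2659.6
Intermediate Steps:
l(x, t) = (5 + t)/(-2 + x)
Z(h, f) = (-⅐ + f)*(5/2 + h) (Z(h, f) = (h + (5 + 5)/(-2 + 6))*(f + 1/(-7)) = (h + 10/4)*(f - ⅐) = (h + (¼)*10)*(-⅐ + f) = (h + 5/2)*(-⅐ + f) = (5/2 + h)*(-⅐ + f) = (-⅐ + f)*(5/2 + h))
(Z(12, -3) - 6)² = ((-5/14 - ⅐*12 + (5/2)*(-3) - 3*12) - 6)² = ((-5/14 - 12/7 - 15/2 - 36) - 6)² = (-319/7 - 6)² = (-361/7)² = 130321/49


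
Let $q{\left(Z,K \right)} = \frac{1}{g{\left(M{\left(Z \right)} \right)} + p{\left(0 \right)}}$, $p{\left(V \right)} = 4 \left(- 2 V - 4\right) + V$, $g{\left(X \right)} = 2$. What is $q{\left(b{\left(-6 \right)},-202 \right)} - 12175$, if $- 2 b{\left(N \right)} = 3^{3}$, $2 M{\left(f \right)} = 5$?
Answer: $- \frac{170451}{14} \approx -12175.0$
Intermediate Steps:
$M{\left(f \right)} = \frac{5}{2}$ ($M{\left(f \right)} = \frac{1}{2} \cdot 5 = \frac{5}{2}$)
$b{\left(N \right)} = - \frac{27}{2}$ ($b{\left(N \right)} = - \frac{3^{3}}{2} = \left(- \frac{1}{2}\right) 27 = - \frac{27}{2}$)
$p{\left(V \right)} = -16 - 7 V$ ($p{\left(V \right)} = 4 \left(-4 - 2 V\right) + V = \left(-16 - 8 V\right) + V = -16 - 7 V$)
$q{\left(Z,K \right)} = - \frac{1}{14}$ ($q{\left(Z,K \right)} = \frac{1}{2 - 16} = \frac{1}{-14} = - \frac{1}{14}$)
$q{\left(b{\left(-6 \right)},-202 \right)} - 12175 = - \frac{1}{14} - 12175 = - \frac{170451}{14}$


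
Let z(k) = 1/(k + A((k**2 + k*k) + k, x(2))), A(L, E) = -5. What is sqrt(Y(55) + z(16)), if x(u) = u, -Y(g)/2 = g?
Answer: I*sqrt(13299)/11 ≈ 10.484*I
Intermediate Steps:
Y(g) = -2*g
z(k) = 1/(-5 + k) (z(k) = 1/(k - 5) = 1/(-5 + k))
sqrt(Y(55) + z(16)) = sqrt(-2*55 + 1/(-5 + 16)) = sqrt(-110 + 1/11) = sqrt(-1209/11) = I*sqrt(13299)/11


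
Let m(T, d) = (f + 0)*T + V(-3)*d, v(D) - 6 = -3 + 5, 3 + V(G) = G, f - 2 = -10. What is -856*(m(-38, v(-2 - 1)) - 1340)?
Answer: 927904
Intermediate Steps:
f = -8 (f = 2 - 10 = -8)
V(G) = -3 + G
v(D) = 8 (v(D) = 6 + (-3 + 5) = 6 + 2 = 8)
m(T, d) = -8*T - 6*d (m(T, d) = (-8 + 0)*T + (-3 - 3)*d = -8*T - 6*d)
-856*(m(-38, v(-2 - 1)) - 1340) = -856*((-8*(-38) - 6*8) - 1340) = -856*((304 - 48) - 1340) = -856*(256 - 1340) = -856*(-1084) = 927904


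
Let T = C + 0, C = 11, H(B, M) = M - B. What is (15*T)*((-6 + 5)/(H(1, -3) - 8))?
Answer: 55/4 ≈ 13.750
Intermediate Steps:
T = 11 (T = 11 + 0 = 11)
(15*T)*((-6 + 5)/(H(1, -3) - 8)) = (15*11)*((-6 + 5)/((-3 - 1*1) - 8)) = 165*(-1/((-3 - 1) - 8)) = 165*(-1/(-4 - 8)) = 165*(-1/(-12)) = 165*(-1*(-1/12)) = 165*(1/12) = 55/4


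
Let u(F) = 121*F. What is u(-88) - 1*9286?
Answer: -19934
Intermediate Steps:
u(-88) - 1*9286 = 121*(-88) - 1*9286 = -10648 - 9286 = -19934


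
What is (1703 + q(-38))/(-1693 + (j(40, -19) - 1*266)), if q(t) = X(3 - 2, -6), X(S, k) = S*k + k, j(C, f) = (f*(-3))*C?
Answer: 1691/321 ≈ 5.2679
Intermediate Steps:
j(C, f) = -3*C*f (j(C, f) = (-3*f)*C = -3*C*f)
X(S, k) = k + S*k
q(t) = -12 (q(t) = -6*(1 + (3 - 2)) = -6*(1 + 1) = -6*2 = -12)
(1703 + q(-38))/(-1693 + (j(40, -19) - 1*266)) = (1703 - 12)/(-1693 + (-3*40*(-19) - 1*266)) = 1691/(-1693 + (2280 - 266)) = 1691/(-1693 + 2014) = 1691/321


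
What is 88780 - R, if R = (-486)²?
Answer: -147416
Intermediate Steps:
R = 236196
88780 - R = 88780 - 1*236196 = 88780 - 236196 = -147416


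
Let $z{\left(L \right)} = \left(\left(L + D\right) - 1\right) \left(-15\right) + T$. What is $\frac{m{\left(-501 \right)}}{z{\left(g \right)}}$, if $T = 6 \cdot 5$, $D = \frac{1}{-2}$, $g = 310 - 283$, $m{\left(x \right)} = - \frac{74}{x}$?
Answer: $- \frac{148}{353205} \approx -0.00041902$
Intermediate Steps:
$g = 27$ ($g = 310 - 283 = 27$)
$D = - \frac{1}{2} \approx -0.5$
$T = 30$
$z{\left(L \right)} = \frac{105}{2} - 15 L$ ($z{\left(L \right)} = \left(\left(L - \frac{1}{2}\right) - 1\right) \left(-15\right) + 30 = \left(\left(- \frac{1}{2} + L\right) - 1\right) \left(-15\right) + 30 = \left(- \frac{3}{2} + L\right) \left(-15\right) + 30 = \left(\frac{45}{2} - 15 L\right) + 30 = \frac{105}{2} - 15 L$)
$\frac{m{\left(-501 \right)}}{z{\left(g \right)}} = \frac{\left(-74\right) \frac{1}{-501}}{\frac{105}{2} - 405} = \frac{\left(-74\right) \left(- \frac{1}{501}\right)}{\frac{105}{2} - 405} = \frac{74}{501 \left(- \frac{705}{2}\right)} = \frac{74}{501} \left(- \frac{2}{705}\right) = - \frac{148}{353205}$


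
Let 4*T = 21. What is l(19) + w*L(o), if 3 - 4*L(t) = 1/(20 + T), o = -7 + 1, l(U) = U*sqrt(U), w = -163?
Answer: -48737/404 + 19*sqrt(19) ≈ -37.817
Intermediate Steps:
T = 21/4 (T = (1/4)*21 = 21/4 ≈ 5.2500)
l(U) = U**(3/2)
o = -6
L(t) = 299/404 (L(t) = 3/4 - 1/(4*(20 + 21/4)) = 3/4 - 1/(4*101/4) = 3/4 - 1/4*4/101 = 3/4 - 1/101 = 299/404)
l(19) + w*L(o) = 19**(3/2) - 163*299/404 = 19*sqrt(19) - 48737/404 = -48737/404 + 19*sqrt(19)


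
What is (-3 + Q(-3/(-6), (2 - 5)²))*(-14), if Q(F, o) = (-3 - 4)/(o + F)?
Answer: 994/19 ≈ 52.316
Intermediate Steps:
Q(F, o) = -7/(F + o)
(-3 + Q(-3/(-6), (2 - 5)²))*(-14) = (-3 - 7/(-3/(-6) + (2 - 5)²))*(-14) = (-3 - 7/(-3*(-⅙) + (-3)²))*(-14) = (-3 - 7/(½ + 9))*(-14) = (-3 - 7/19/2)*(-14) = (-3 - 7*2/19)*(-14) = (-3 - 14/19)*(-14) = -71/19*(-14) = 994/19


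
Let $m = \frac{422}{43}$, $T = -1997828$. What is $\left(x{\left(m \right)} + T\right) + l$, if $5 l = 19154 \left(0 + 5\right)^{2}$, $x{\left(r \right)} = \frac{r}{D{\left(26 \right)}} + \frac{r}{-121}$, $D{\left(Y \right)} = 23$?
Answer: $- \frac{227617337446}{119669} \approx -1.9021 \cdot 10^{6}$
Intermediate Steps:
$m = \frac{422}{43}$ ($m = 422 \cdot \frac{1}{43} = \frac{422}{43} \approx 9.8139$)
$x{\left(r \right)} = \frac{98 r}{2783}$ ($x{\left(r \right)} = \frac{r}{23} + \frac{r}{-121} = r \frac{1}{23} + r \left(- \frac{1}{121}\right) = \frac{r}{23} - \frac{r}{121} = \frac{98 r}{2783}$)
$l = 95770$ ($l = \frac{19154 \left(0 + 5\right)^{2}}{5} = \frac{19154 \cdot 5^{2}}{5} = \frac{19154 \cdot 25}{5} = \frac{1}{5} \cdot 478850 = 95770$)
$\left(x{\left(m \right)} + T\right) + l = \left(\frac{98}{2783} \cdot \frac{422}{43} - 1997828\right) + 95770 = \left(\frac{41356}{119669} - 1997828\right) + 95770 = - \frac{239078037576}{119669} + 95770 = - \frac{227617337446}{119669}$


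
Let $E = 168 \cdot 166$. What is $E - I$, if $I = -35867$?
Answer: $63755$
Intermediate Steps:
$E = 27888$
$E - I = 27888 - -35867 = 27888 + 35867 = 63755$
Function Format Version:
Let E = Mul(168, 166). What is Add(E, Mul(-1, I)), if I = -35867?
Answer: 63755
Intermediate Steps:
E = 27888
Add(E, Mul(-1, I)) = Add(27888, Mul(-1, -35867)) = Add(27888, 35867) = 63755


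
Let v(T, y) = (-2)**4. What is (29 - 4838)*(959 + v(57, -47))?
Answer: -4688775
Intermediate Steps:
v(T, y) = 16
(29 - 4838)*(959 + v(57, -47)) = (29 - 4838)*(959 + 16) = -4809*975 = -4688775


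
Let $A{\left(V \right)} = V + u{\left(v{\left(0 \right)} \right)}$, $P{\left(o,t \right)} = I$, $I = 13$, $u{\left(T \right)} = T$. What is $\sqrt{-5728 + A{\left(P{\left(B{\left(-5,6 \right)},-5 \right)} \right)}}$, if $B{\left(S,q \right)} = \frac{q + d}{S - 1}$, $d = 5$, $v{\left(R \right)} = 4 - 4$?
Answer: $3 i \sqrt{635} \approx 75.598 i$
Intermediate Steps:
$v{\left(R \right)} = 0$
$B{\left(S,q \right)} = \frac{5 + q}{-1 + S}$ ($B{\left(S,q \right)} = \frac{q + 5}{S - 1} = \frac{5 + q}{-1 + S}$)
$P{\left(o,t \right)} = 13$
$A{\left(V \right)} = V$ ($A{\left(V \right)} = V + 0 = V$)
$\sqrt{-5728 + A{\left(P{\left(B{\left(-5,6 \right)},-5 \right)} \right)}} = \sqrt{-5728 + 13} = \sqrt{-5715} = 3 i \sqrt{635}$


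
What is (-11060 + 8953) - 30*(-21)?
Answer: -1477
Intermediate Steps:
(-11060 + 8953) - 30*(-21) = -2107 + 630 = -1477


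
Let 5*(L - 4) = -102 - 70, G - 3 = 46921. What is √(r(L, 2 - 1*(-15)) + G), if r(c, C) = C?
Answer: √46941 ≈ 216.66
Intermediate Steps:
G = 46924 (G = 3 + 46921 = 46924)
L = -152/5 (L = 4 + (-102 - 70)/5 = 4 + (⅕)*(-172) = 4 - 172/5 = -152/5 ≈ -30.400)
√(r(L, 2 - 1*(-15)) + G) = √((2 - 1*(-15)) + 46924) = √((2 + 15) + 46924) = √(17 + 46924) = √46941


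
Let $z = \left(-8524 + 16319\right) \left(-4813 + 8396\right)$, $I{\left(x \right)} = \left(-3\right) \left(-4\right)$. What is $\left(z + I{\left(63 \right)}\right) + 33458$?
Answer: $27962955$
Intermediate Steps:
$I{\left(x \right)} = 12$
$z = 27929485$ ($z = 7795 \cdot 3583 = 27929485$)
$\left(z + I{\left(63 \right)}\right) + 33458 = \left(27929485 + 12\right) + 33458 = 27929497 + 33458 = 27962955$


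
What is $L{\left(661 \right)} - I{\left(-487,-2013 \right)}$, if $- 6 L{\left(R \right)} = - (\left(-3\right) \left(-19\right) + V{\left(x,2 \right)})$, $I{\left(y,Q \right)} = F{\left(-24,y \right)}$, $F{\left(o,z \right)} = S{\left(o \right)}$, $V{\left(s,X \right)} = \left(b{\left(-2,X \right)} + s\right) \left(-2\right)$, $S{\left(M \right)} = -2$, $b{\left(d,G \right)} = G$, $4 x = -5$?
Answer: $\frac{45}{4} \approx 11.25$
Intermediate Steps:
$x = - \frac{5}{4}$ ($x = \frac{1}{4} \left(-5\right) = - \frac{5}{4} \approx -1.25$)
$V{\left(s,X \right)} = - 2 X - 2 s$ ($V{\left(s,X \right)} = \left(X + s\right) \left(-2\right) = - 2 X - 2 s$)
$F{\left(o,z \right)} = -2$
$I{\left(y,Q \right)} = -2$
$L{\left(R \right)} = \frac{37}{4}$ ($L{\left(R \right)} = - \frac{\left(-1\right) \left(\left(-3\right) \left(-19\right) - \frac{3}{2}\right)}{6} = - \frac{\left(-1\right) \left(57 + \left(-4 + \frac{5}{2}\right)\right)}{6} = - \frac{\left(-1\right) \left(57 - \frac{3}{2}\right)}{6} = - \frac{\left(-1\right) \frac{111}{2}}{6} = \left(- \frac{1}{6}\right) \left(- \frac{111}{2}\right) = \frac{37}{4}$)
$L{\left(661 \right)} - I{\left(-487,-2013 \right)} = \frac{37}{4} - -2 = \frac{37}{4} + 2 = \frac{45}{4}$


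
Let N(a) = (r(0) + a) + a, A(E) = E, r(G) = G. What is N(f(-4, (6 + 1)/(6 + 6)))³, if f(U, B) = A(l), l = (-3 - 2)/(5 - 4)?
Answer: -1000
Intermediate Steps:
l = -5 (l = -5/1 = -5*1 = -5)
f(U, B) = -5
N(a) = 2*a (N(a) = (0 + a) + a = a + a = 2*a)
N(f(-4, (6 + 1)/(6 + 6)))³ = (2*(-5))³ = (-10)³ = -1000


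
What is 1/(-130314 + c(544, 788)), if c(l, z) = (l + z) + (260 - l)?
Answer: -1/129266 ≈ -7.7360e-6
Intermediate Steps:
c(l, z) = 260 + z
1/(-130314 + c(544, 788)) = 1/(-130314 + (260 + 788)) = 1/(-130314 + 1048) = 1/(-129266) = -1/129266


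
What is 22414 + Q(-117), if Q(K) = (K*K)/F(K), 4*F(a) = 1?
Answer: 77170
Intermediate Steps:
F(a) = ¼ (F(a) = (¼)*1 = ¼)
Q(K) = 4*K² (Q(K) = (K*K)/(¼) = K²*4 = 4*K²)
22414 + Q(-117) = 22414 + 4*(-117)² = 22414 + 4*13689 = 22414 + 54756 = 77170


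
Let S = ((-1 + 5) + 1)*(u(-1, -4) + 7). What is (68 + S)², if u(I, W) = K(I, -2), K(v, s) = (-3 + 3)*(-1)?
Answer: 10609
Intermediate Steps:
K(v, s) = 0 (K(v, s) = 0*(-1) = 0)
u(I, W) = 0
S = 35 (S = ((-1 + 5) + 1)*(0 + 7) = (4 + 1)*7 = 5*7 = 35)
(68 + S)² = (68 + 35)² = 103² = 10609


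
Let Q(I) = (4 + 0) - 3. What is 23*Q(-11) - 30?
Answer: -7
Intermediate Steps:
Q(I) = 1 (Q(I) = 4 - 3 = 1)
23*Q(-11) - 30 = 23*1 - 30 = 23 - 30 = -7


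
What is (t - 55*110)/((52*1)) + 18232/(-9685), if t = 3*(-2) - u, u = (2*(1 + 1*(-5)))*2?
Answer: -1143182/9685 ≈ -118.04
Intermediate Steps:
u = -16 (u = (2*(1 - 5))*2 = (2*(-4))*2 = -8*2 = -16)
t = 10 (t = 3*(-2) - 1*(-16) = -6 + 16 = 10)
(t - 55*110)/((52*1)) + 18232/(-9685) = (10 - 55*110)/((52*1)) + 18232/(-9685) = (10 - 6050)/52 + 18232*(-1/9685) = -6040*1/52 - 18232/9685 = -1510/13 - 18232/9685 = -1143182/9685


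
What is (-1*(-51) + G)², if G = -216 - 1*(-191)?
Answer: 676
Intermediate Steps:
G = -25 (G = -216 + 191 = -25)
(-1*(-51) + G)² = (-1*(-51) - 25)² = (51 - 25)² = 26² = 676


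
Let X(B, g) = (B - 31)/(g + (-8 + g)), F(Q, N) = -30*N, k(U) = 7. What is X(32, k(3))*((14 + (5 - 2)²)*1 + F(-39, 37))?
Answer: -1087/6 ≈ -181.17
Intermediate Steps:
X(B, g) = (-31 + B)/(-8 + 2*g)
X(32, k(3))*((14 + (5 - 2)²)*1 + F(-39, 37)) = ((-31 + 32)/(2*(-4 + 7)))*((14 + (5 - 2)²)*1 - 30*37) = ((½)*1/3)*((14 + 3²)*1 - 1110) = ((½)*(⅓)*1)*((14 + 9)*1 - 1110) = (23*1 - 1110)/6 = (23 - 1110)/6 = (⅙)*(-1087) = -1087/6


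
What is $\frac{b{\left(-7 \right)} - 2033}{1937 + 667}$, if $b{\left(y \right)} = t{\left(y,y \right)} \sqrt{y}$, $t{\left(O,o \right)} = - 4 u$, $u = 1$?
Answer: $- \frac{2033}{2604} - \frac{i \sqrt{7}}{651} \approx -0.78072 - 0.0040641 i$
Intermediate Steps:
$t{\left(O,o \right)} = -4$ ($t{\left(O,o \right)} = \left(-4\right) 1 = -4$)
$b{\left(y \right)} = - 4 \sqrt{y}$
$\frac{b{\left(-7 \right)} - 2033}{1937 + 667} = \frac{- 4 \sqrt{-7} - 2033}{1937 + 667} = \frac{- 4 i \sqrt{7} - 2033}{2604} = \left(- 4 i \sqrt{7} - 2033\right) \frac{1}{2604} = \left(-2033 - 4 i \sqrt{7}\right) \frac{1}{2604} = - \frac{2033}{2604} - \frac{i \sqrt{7}}{651}$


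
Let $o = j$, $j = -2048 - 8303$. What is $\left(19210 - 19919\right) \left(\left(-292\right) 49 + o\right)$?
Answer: $17483231$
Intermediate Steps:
$j = -10351$
$o = -10351$
$\left(19210 - 19919\right) \left(\left(-292\right) 49 + o\right) = \left(19210 - 19919\right) \left(\left(-292\right) 49 - 10351\right) = - 709 \left(-14308 - 10351\right) = \left(-709\right) \left(-24659\right) = 17483231$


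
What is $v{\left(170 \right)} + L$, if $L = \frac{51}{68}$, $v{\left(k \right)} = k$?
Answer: $\frac{683}{4} \approx 170.75$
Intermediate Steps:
$L = \frac{3}{4}$ ($L = 51 \cdot \frac{1}{68} = \frac{3}{4} \approx 0.75$)
$v{\left(170 \right)} + L = 170 + \frac{3}{4} = \frac{683}{4}$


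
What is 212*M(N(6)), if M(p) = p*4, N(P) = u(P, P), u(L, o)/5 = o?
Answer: 25440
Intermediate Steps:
u(L, o) = 5*o
N(P) = 5*P
M(p) = 4*p
212*M(N(6)) = 212*(4*(5*6)) = 212*(4*30) = 212*120 = 25440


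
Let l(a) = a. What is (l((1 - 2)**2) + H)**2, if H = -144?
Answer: 20449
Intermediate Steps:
(l((1 - 2)**2) + H)**2 = ((1 - 2)**2 - 144)**2 = ((-1)**2 - 144)**2 = (1 - 144)**2 = (-143)**2 = 20449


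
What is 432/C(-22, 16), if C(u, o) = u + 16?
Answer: -72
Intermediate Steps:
C(u, o) = 16 + u
432/C(-22, 16) = 432/(16 - 22) = 432/(-6) = 432*(-1/6) = -72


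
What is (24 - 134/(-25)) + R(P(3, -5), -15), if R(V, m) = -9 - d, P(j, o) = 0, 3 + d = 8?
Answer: 384/25 ≈ 15.360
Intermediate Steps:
d = 5 (d = -3 + 8 = 5)
R(V, m) = -14 (R(V, m) = -9 - 1*5 = -9 - 5 = -14)
(24 - 134/(-25)) + R(P(3, -5), -15) = (24 - 134/(-25)) - 14 = (24 - 134*(-1/25)) - 14 = (24 + 134/25) - 14 = 734/25 - 14 = 384/25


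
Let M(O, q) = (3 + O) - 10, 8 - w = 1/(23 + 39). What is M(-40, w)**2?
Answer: 2209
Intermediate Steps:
w = 495/62 (w = 8 - 1/(23 + 39) = 8 - 1/62 = 495/62 ≈ 7.9839)
M(O, q) = -7 + O
M(-40, w)**2 = (-7 - 40)**2 = (-47)**2 = 2209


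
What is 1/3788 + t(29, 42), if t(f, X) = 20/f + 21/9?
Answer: 996331/329556 ≈ 3.0233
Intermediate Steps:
t(f, X) = 7/3 + 20/f (t(f, X) = 20/f + 21*(⅑) = 20/f + 7/3 = 7/3 + 20/f)
1/3788 + t(29, 42) = 1/3788 + (7/3 + 20/29) = 1/3788 + 263/87 = 996331/329556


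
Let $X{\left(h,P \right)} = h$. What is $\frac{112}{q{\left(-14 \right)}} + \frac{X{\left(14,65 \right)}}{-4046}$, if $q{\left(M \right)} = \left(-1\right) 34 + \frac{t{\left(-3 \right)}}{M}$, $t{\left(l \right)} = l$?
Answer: $- \frac{453625}{136697} \approx -3.3185$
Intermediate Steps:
$q{\left(M \right)} = -34 - \frac{3}{M}$ ($q{\left(M \right)} = \left(-1\right) 34 - \frac{3}{M} = -34 - \frac{3}{M}$)
$\frac{112}{q{\left(-14 \right)}} + \frac{X{\left(14,65 \right)}}{-4046} = \frac{112}{-34 - \frac{3}{-14}} + \frac{14}{-4046} = \frac{112}{-34 - - \frac{3}{14}} + 14 \left(- \frac{1}{4046}\right) = \frac{112}{-34 + \frac{3}{14}} - \frac{1}{289} = \frac{112}{- \frac{473}{14}} - \frac{1}{289} = 112 \left(- \frac{14}{473}\right) - \frac{1}{289} = - \frac{1568}{473} - \frac{1}{289} = - \frac{453625}{136697}$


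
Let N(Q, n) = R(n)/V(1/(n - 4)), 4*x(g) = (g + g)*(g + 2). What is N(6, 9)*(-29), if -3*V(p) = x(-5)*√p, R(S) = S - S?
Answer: 0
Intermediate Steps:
x(g) = g*(2 + g)/2 (x(g) = ((g + g)*(g + 2))/4 = ((2*g)*(2 + g))/4 = (2*g*(2 + g))/4 = g*(2 + g)/2)
R(S) = 0
V(p) = -5*√p/2 (V(p) = -(½)*(-5)*(2 - 5)*√p/3 = -(½)*(-5)*(-3)*√p/3 = -5*√p/2)
N(Q, n) = 0 (N(Q, n) = 0/((-5*√(1/(n - 4))/2)) = 0/((-5*√(1/(-4 + n))/2)) = 0*(-2/(5*√(1/(-4 + n)))) = 0)
N(6, 9)*(-29) = 0*(-29) = 0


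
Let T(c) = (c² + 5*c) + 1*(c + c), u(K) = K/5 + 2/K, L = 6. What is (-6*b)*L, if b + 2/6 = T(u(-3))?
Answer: 6836/25 ≈ 273.44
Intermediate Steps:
u(K) = 2/K + K/5 (u(K) = K*(⅕) + 2/K = K/5 + 2/K = 2/K + K/5)
T(c) = c² + 7*c (T(c) = (c² + 5*c) + 1*(2*c) = (c² + 5*c) + 2*c = c² + 7*c)
b = -1709/225 (b = -⅓ + (2/(-3) + (⅕)*(-3))*(7 + (2/(-3) + (⅕)*(-3))) = -⅓ + (2*(-⅓) - ⅗)*(7 + (2*(-⅓) - ⅗)) = -⅓ + (-⅔ - ⅗)*(7 + (-⅔ - ⅗)) = -⅓ - 19*(7 - 19/15)/15 = -⅓ - 19/15*86/15 = -⅓ - 1634/225 = -1709/225 ≈ -7.5956)
(-6*b)*L = -6*(-1709/225)*6 = (3418/75)*6 = 6836/25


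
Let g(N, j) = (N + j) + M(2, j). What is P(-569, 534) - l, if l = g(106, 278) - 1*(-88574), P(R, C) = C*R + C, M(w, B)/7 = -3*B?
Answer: -386432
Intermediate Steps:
M(w, B) = -21*B (M(w, B) = 7*(-3*B) = -21*B)
g(N, j) = N - 20*j (g(N, j) = (N + j) - 21*j = N - 20*j)
P(R, C) = C + C*R
l = 83120 (l = (106 - 20*278) - 1*(-88574) = (106 - 5560) + 88574 = -5454 + 88574 = 83120)
P(-569, 534) - l = 534*(1 - 569) - 1*83120 = 534*(-568) - 83120 = -303312 - 83120 = -386432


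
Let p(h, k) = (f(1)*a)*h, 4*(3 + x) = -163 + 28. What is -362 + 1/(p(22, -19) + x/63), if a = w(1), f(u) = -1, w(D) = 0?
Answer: -2546/7 ≈ -363.71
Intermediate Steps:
a = 0
x = -147/4 (x = -3 + (-163 + 28)/4 = -3 + (¼)*(-135) = -3 - 135/4 = -147/4 ≈ -36.750)
p(h, k) = 0 (p(h, k) = (-1*0)*h = 0*h = 0)
-362 + 1/(p(22, -19) + x/63) = -362 + 1/(0 - 147/4/63) = -362 + 1/(0 - 147/4*1/63) = -362 + 1/(0 - 7/12) = -362 + 1/(-7/12) = -362 - 12/7 = -2546/7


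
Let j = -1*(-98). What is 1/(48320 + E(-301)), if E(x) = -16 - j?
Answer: 1/48206 ≈ 2.0744e-5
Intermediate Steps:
j = 98
E(x) = -114 (E(x) = -16 - 1*98 = -16 - 98 = -114)
1/(48320 + E(-301)) = 1/(48320 - 114) = 1/48206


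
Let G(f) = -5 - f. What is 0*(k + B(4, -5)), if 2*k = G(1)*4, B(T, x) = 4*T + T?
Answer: 0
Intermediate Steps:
B(T, x) = 5*T
k = -12 (k = ((-5 - 1*1)*4)/2 = ((-5 - 1)*4)/2 = (-6*4)/2 = (½)*(-24) = -12)
0*(k + B(4, -5)) = 0*(-12 + 5*4) = 0*(-12 + 20) = 0*8 = 0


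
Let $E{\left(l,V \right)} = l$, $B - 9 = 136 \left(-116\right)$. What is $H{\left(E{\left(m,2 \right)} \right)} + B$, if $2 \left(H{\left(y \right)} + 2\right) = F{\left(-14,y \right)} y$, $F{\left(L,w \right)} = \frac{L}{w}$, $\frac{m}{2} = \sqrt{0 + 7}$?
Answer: $-15776$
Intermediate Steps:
$B = -15767$ ($B = 9 + 136 \left(-116\right) = 9 - 15776 = -15767$)
$m = 2 \sqrt{7}$ ($m = 2 \sqrt{0 + 7} = 2 \sqrt{7} \approx 5.2915$)
$H{\left(y \right)} = -9$ ($H{\left(y \right)} = -2 + \frac{- \frac{14}{y} y}{2} = -2 + \frac{1}{2} \left(-14\right) = -2 - 7 = -9$)
$H{\left(E{\left(m,2 \right)} \right)} + B = -9 - 15767 = -15776$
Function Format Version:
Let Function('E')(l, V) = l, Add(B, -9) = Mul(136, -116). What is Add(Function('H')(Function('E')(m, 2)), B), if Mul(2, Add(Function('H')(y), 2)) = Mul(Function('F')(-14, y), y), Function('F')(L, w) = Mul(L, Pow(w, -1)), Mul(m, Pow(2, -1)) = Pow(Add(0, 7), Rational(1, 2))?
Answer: -15776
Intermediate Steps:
B = -15767 (B = Add(9, Mul(136, -116)) = Add(9, -15776) = -15767)
m = Mul(2, Pow(7, Rational(1, 2))) (m = Mul(2, Pow(Add(0, 7), Rational(1, 2))) = Mul(2, Pow(7, Rational(1, 2))) ≈ 5.2915)
Function('H')(y) = -9 (Function('H')(y) = Add(-2, Mul(Rational(1, 2), Mul(Mul(-14, Pow(y, -1)), y))) = Add(-2, Mul(Rational(1, 2), -14)) = Add(-2, -7) = -9)
Add(Function('H')(Function('E')(m, 2)), B) = Add(-9, -15767) = -15776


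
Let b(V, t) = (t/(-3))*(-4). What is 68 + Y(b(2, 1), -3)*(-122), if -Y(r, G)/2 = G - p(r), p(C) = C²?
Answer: -9880/9 ≈ -1097.8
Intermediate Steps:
b(V, t) = 4*t/3 (b(V, t) = (t*(-⅓))*(-4) = -t/3*(-4) = 4*t/3)
Y(r, G) = -2*G + 2*r² (Y(r, G) = -2*(G - r²) = -2*G + 2*r²)
68 + Y(b(2, 1), -3)*(-122) = 68 + (-2*(-3) + 2*((4/3)*1)²)*(-122) = 68 + (6 + 2*(4/3)²)*(-122) = 68 + (6 + 2*(16/9))*(-122) = 68 + (6 + 32/9)*(-122) = 68 + (86/9)*(-122) = 68 - 10492/9 = -9880/9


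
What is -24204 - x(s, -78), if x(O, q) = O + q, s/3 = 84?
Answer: -24378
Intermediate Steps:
s = 252 (s = 3*84 = 252)
-24204 - x(s, -78) = -24204 - (252 - 78) = -24204 - 1*174 = -24204 - 174 = -24378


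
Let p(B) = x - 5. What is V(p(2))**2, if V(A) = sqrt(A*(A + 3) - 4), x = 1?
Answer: 0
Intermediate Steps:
p(B) = -4 (p(B) = 1 - 5 = -4)
V(A) = sqrt(-4 + A*(3 + A)) (V(A) = sqrt(A*(3 + A) - 4) = sqrt(-4 + A*(3 + A)))
V(p(2))**2 = (sqrt(-4 + (-4)**2 + 3*(-4)))**2 = (sqrt(-4 + 16 - 12))**2 = (sqrt(0))**2 = 0**2 = 0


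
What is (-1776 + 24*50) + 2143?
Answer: 1567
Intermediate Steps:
(-1776 + 24*50) + 2143 = (-1776 + 1200) + 2143 = -576 + 2143 = 1567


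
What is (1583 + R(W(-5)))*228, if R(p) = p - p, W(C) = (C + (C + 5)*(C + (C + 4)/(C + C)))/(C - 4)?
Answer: 360924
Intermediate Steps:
W(C) = (C + (5 + C)*(C + (4 + C)/(2*C)))/(-4 + C) (W(C) = (C + (5 + C)*(C + (4 + C)/((2*C))))/(-4 + C) = (C + (5 + C)*(C + (4 + C)*(1/(2*C))))/(-4 + C) = (C + (5 + C)*(C + (4 + C)/(2*C)))/(-4 + C))
R(p) = 0
(1583 + R(W(-5)))*228 = (1583 + 0)*228 = 1583*228 = 360924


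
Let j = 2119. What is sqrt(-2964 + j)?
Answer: 13*I*sqrt(5) ≈ 29.069*I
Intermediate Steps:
sqrt(-2964 + j) = sqrt(-2964 + 2119) = sqrt(-845) = 13*I*sqrt(5)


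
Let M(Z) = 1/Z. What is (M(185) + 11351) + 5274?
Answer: 3075626/185 ≈ 16625.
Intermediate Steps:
(M(185) + 11351) + 5274 = (1/185 + 11351) + 5274 = 2099936/185 + 5274 = 3075626/185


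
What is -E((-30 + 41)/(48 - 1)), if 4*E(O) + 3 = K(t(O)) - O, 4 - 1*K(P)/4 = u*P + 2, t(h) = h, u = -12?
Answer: -4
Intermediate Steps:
K(P) = 8 + 48*P (K(P) = 16 - 4*(-12*P + 2) = 16 - 4*(2 - 12*P) = 16 + (-8 + 48*P) = 8 + 48*P)
E(O) = 5/4 + 47*O/4 (E(O) = -3/4 + ((8 + 48*O) - O)/4 = -3/4 + (8 + 47*O)/4 = -3/4 + (2 + 47*O/4) = 5/4 + 47*O/4)
-E((-30 + 41)/(48 - 1)) = -(5/4 + 47*((-30 + 41)/(48 - 1))/4) = -(5/4 + 47*(11/47)/4) = -(5/4 + 47*(11*(1/47))/4) = -(5/4 + (47/4)*(11/47)) = -(5/4 + 11/4) = -1*4 = -4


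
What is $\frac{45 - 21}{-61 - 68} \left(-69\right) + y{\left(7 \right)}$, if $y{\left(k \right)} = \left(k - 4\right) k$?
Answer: $\frac{1455}{43} \approx 33.837$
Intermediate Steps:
$y{\left(k \right)} = k \left(-4 + k\right)$ ($y{\left(k \right)} = \left(-4 + k\right) k = k \left(-4 + k\right)$)
$\frac{45 - 21}{-61 - 68} \left(-69\right) + y{\left(7 \right)} = \frac{45 - 21}{-61 - 68} \left(-69\right) + 7 \left(-4 + 7\right) = \frac{24}{-129} \left(-69\right) + 7 \cdot 3 = 24 \left(- \frac{1}{129}\right) \left(-69\right) + 21 = \left(- \frac{8}{43}\right) \left(-69\right) + 21 = \frac{552}{43} + 21 = \frac{1455}{43}$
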